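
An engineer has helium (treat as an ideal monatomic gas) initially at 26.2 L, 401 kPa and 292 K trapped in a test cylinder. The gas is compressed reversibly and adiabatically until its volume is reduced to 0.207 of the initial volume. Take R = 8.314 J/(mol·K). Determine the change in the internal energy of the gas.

29300 J

n = P₁V₁/(RT₁) = 401×26.2/(8.314×292) = 4.33 mol.
Adiabatic: TV^(γ−1) = const ⇒ T₂ = 292×(4.83)^0.667 = 834 K; PV^γ = const ⇒ P₂ = 5540 kPa.
For an ideal gas ΔU = nCvΔT with Cv = (3/2)R = 12.5 J/(mol·K).
ΔU = 4.33×12.5×(834−292) = 29300 J.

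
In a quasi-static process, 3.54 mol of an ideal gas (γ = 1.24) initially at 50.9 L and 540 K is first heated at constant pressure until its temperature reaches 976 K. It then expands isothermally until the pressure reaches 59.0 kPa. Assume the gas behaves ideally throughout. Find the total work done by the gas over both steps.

60700 J

P₁ = nRT₁/V₁ = 3.54×8.314×540/50.9 = 312 kPa.
Step 1 — Isobaric: P stays 312 kPa; V/T = const ⇒ T₂ = 976 K, V₂ = 92.0 L.
W = PΔV = 312×(92.0−50.9) kPa·L = 12800 J.
ΔU = nCvΔT = 3.54×34.6×(976−540) = 53500 J.
Q = ΔU + W = nCpΔT = 66300 J.
State after step 1: P = 312 kPa, V = 92.0 L, T = 976 K.
Step 2 — Isothermal: T stays 976 K; PV = const ⇒ V₂ = 487 L, P₂ = 59.0 kPa.
ΔU = 0 (ideal gas, T constant).
W = nRT ln(V₂/V₁) = 3.54×8.314×976×ln(5.29) = 47900 J.
Q = ΔU + W = 47900 J.
Net over both steps: W = 60700 J, Q = 114000 J, ΔU = 53500 J.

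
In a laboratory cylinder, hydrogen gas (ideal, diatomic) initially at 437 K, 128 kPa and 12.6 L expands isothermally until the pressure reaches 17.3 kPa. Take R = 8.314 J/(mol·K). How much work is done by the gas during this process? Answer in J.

n = P₁V₁/(RT₁) = 128×12.6/(8.314×437) = 0.444 mol.
Isothermal: T stays 437 K; PV = const ⇒ V₂ = 93.2 L, P₂ = 17.3 kPa.
W = nRT ln(V₂/V₁) = 0.444×8.314×437×ln(7.40) = 3230 J.

3230 J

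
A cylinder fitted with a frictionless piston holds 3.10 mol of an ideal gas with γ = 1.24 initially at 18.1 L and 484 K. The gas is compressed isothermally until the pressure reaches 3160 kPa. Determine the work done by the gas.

P₁ = nRT₁/V₁ = 3.10×8.314×484/18.1 = 689 kPa.
Isothermal: T stays 484 K; PV = const ⇒ V₂ = 3.95 L, P₂ = 3160 kPa.
W = nRT ln(V₂/V₁) = 3.10×8.314×484×ln(0.218) = -19000 J.

-19000 J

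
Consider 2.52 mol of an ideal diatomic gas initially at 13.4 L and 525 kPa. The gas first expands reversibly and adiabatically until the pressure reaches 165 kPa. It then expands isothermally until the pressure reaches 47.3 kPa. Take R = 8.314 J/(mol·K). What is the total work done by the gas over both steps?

11300 J

T₁ = P₁V₁/(nR) = 525×13.4/(2.52×8.314) = 336 K.
Step 1 — Adiabatic: T₂/T₁ = (P₂/P₁)^((γ−1)/γ) ⇒ T₂ = 336×(0.314)^0.286 = 241 K; V₂ = 30.6 L.
ΔU = nCvΔT = 2.52×20.8×(241−336) = -4950 J.
Q = 0 for an adiabatic process, so W = −ΔU = 4950 J.
State after step 1: P = 165 kPa, V = 30.6 L, T = 241 K.
Step 2 — Isothermal: T stays 241 K; PV = const ⇒ V₂ = 107 L, P₂ = 47.3 kPa.
ΔU = 0 (ideal gas, T constant).
W = nRT ln(V₂/V₁) = 2.52×8.314×241×ln(3.49) = 6310 J.
Q = ΔU + W = 6310 J.
Net over both steps: W = 11300 J, Q = 6310 J, ΔU = -4950 J.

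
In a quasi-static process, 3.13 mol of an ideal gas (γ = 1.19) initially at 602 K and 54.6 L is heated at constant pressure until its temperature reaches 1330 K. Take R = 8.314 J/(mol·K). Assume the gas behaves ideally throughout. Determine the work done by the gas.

P₁ = nRT₁/V₁ = 3.13×8.314×602/54.6 = 287 kPa.
Isobaric: P stays 287 kPa; V/T = const ⇒ T₂ = 1330 K, V₂ = 121 L.
W = PΔV = 287×(121−54.6) kPa·L = 18900 J.

18900 J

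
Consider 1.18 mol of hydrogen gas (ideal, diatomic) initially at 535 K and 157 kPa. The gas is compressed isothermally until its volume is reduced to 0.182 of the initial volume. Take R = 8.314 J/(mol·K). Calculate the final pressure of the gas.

V₁ = nRT₁/P₁ = 1.18×8.314×535/157 = 33.4 L.
Isothermal: T stays 535 K; PV = const ⇒ V₂ = 6.08 L, P₂ = 863 kPa.

863 kPa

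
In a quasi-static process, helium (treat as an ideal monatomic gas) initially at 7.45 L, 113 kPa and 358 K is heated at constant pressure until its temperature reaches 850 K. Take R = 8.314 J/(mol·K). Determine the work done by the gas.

1160 J

n = P₁V₁/(RT₁) = 113×7.45/(8.314×358) = 0.283 mol.
Isobaric: P stays 113 kPa; V/T = const ⇒ T₂ = 850 K, V₂ = 17.7 L.
W = PΔV = 113×(17.7−7.45) kPa·L = 1160 J.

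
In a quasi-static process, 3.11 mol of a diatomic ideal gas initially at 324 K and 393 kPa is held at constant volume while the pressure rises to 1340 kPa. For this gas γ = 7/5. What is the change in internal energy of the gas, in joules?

V₁ = nRT₁/P₁ = 3.11×8.314×324/393 = 21.3 L.
Isochoric: V stays 21.3 L; P/T = const ⇒ T₂ = 1100 K, P₂ = 1340 kPa.
For an ideal gas ΔU = nCvΔT with Cv = (5/2)R = 20.8 J/(mol·K).
ΔU = 3.11×20.8×(1100−324) = 50500 J.

50500 J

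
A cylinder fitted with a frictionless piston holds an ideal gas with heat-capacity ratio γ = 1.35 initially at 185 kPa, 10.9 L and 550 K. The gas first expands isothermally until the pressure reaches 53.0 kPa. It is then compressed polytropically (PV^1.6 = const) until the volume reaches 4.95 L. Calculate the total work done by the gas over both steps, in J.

n = P₁V₁/(RT₁) = 185×10.9/(8.314×550) = 0.441 mol.
Step 1 — Isothermal: T stays 550 K; PV = const ⇒ V₂ = 38.0 L, P₂ = 53.0 kPa.
ΔU = 0 (ideal gas, T constant).
W = nRT ln(V₂/V₁) = 0.441×8.314×550×ln(3.49) = 2520 J.
Q = ΔU + W = 2520 J.
State after step 1: P = 53.0 kPa, V = 38.0 L, T = 550 K.
Step 2 — Polytropic n=1.6: T₂ = T₁(V₁/V₂)^(n−1) = 550×(7.69)^0.60 = 1870 K; P₂ = P₁(V₁/V₂)^n = 1380 kPa.
W = (P₁V₁−P₂V₂)/(n−1) = (53.0×38.0−1380×4.95)/0.60 = -8060 J.
ΔU = nCvΔT = 0.441×23.8×(1870−550) = 13800 J.
Q = ΔU + W = 5760 J.
Net over both steps: W = -5540 J, Q = 8280 J, ΔU = 13800 J.

-5540 J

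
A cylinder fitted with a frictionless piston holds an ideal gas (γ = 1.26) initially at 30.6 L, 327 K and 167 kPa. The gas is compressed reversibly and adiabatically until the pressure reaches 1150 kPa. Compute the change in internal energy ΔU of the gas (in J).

9610 J

n = P₁V₁/(RT₁) = 167×30.6/(8.314×327) = 1.88 mol.
Adiabatic: T₂/T₁ = (P₂/P₁)^((γ−1)/γ) ⇒ T₂ = 327×(6.89)^0.206 = 487 K; V₂ = 6.62 L.
For an ideal gas ΔU = nCvΔT with Cv = R/(γ−1) = 32.0 J/(mol·K).
ΔU = 1.88×32.0×(487−327) = 9610 J.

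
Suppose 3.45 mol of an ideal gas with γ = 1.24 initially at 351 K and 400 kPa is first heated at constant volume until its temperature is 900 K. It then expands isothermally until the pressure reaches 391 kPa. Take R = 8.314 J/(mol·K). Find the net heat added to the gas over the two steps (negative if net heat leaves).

V₁ = nRT₁/P₁ = 3.45×8.314×351/400 = 25.2 L.
Step 1 — Isochoric: V stays 25.2 L; P/T = const ⇒ T₂ = 900 K, P₂ = 1030 kPa.
W = 0 (no volume change).
ΔU = nCvΔT = 3.45×34.6×(900−351) = 65600 J.
Q = ΔU = 65600 J.
State after step 1: P = 1030 kPa, V = 25.2 L, T = 900 K.
Step 2 — Isothermal: T stays 900 K; PV = const ⇒ V₂ = 66.0 L, P₂ = 391 kPa.
ΔU = 0 (ideal gas, T constant).
W = nRT ln(V₂/V₁) = 3.45×8.314×900×ln(2.62) = 24900 J.
Q = ΔU + W = 24900 J.
Net over both steps: W = 24900 J, Q = 90500 J, ΔU = 65600 J.

90500 J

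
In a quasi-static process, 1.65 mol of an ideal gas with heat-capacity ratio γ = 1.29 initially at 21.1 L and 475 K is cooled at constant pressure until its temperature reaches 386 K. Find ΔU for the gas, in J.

P₁ = nRT₁/V₁ = 1.65×8.314×475/21.1 = 309 kPa.
Isobaric: P stays 309 kPa; V/T = const ⇒ T₂ = 386 K, V₂ = 17.1 L.
For an ideal gas ΔU = nCvΔT with Cv = R/(γ−1) = 28.7 J/(mol·K).
ΔU = 1.65×28.7×(386−475) = -4210 J.

-4210 J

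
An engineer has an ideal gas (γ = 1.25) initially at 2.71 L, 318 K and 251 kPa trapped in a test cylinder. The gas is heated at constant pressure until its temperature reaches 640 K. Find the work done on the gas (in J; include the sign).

-689 J

n = P₁V₁/(RT₁) = 251×2.71/(8.314×318) = 0.257 mol.
Isobaric: P stays 251 kPa; V/T = const ⇒ T₂ = 640 K, V₂ = 5.45 L.
W = PΔV = 251×(5.45−2.71) kPa·L = 689 J.
Work done on the gas = −W_by = -689 J.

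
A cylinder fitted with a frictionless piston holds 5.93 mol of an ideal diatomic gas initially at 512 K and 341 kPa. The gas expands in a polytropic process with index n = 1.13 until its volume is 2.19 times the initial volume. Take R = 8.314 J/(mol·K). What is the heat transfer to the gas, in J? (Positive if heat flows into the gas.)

V₁ = nRT₁/P₁ = 5.93×8.314×512/341 = 74.0 L.
Polytropic n=1.13: T₂ = T₁(V₁/V₂)^(n−1) = 512×(0.457)^0.13 = 462 K; P₂ = P₁(V₁/V₂)^n = 141 kPa.
W = (P₁V₁−P₂V₂)/(n−1) = (341×74.0−141×162)/0.13 = 18800 J.
ΔU = nCvΔT = 5.93×20.8×(462−512) = -6110 J.
Q = ΔU + W = 12700 J.

12700 J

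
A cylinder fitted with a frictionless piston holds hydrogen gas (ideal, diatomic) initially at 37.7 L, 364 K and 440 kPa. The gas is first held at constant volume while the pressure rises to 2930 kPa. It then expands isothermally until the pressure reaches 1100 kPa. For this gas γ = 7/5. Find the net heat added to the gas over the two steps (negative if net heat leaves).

343000 J

n = P₁V₁/(RT₁) = 440×37.7/(8.314×364) = 5.48 mol.
Step 1 — Isochoric: V stays 37.7 L; P/T = const ⇒ T₂ = 2420 K, P₂ = 2930 kPa.
W = 0 (no volume change).
ΔU = nCvΔT = 5.48×20.8×(2420−364) = 235000 J.
Q = ΔU = 235000 J.
State after step 1: P = 2930 kPa, V = 37.7 L, T = 2420 K.
Step 2 — Isothermal: T stays 2420 K; PV = const ⇒ V₂ = 100 L, P₂ = 1100 kPa.
ΔU = 0 (ideal gas, T constant).
W = nRT ln(V₂/V₁) = 5.48×8.314×2420×ln(2.66) = 108000 J.
Q = ΔU + W = 108000 J.
Net over both steps: W = 108000 J, Q = 343000 J, ΔU = 235000 J.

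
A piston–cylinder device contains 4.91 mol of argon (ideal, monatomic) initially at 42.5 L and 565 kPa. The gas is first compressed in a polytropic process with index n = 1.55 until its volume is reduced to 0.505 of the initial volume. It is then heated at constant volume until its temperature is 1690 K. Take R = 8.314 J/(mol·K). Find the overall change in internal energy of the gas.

T₁ = P₁V₁/(nR) = 565×42.5/(4.91×8.314) = 588 K.
Step 1 — Polytropic n=1.55: T₂ = T₁(V₁/V₂)^(n−1) = 588×(1.98)^0.55 = 857 K; P₂ = P₁(V₁/V₂)^n = 1630 kPa.
W = (P₁V₁−P₂V₂)/(n−1) = (565×42.5−1630×21.5)/0.55 = -19900 J.
ΔU = nCvΔT = 4.91×12.5×(857−588) = 16400 J.
Q = ΔU + W = -3480 J.
State after step 1: P = 1630 kPa, V = 21.5 L, T = 857 K.
Step 2 — Isochoric: V stays 21.5 L; P/T = const ⇒ T₂ = 1690 K, P₂ = 3210 kPa.
W = 0 (no volume change).
ΔU = nCvΔT = 4.91×12.5×(1690−857) = 51000 J.
Q = ΔU = 51000 J.
Net over both steps: W = -19900 J, Q = 47600 J, ΔU = 67500 J.

67500 J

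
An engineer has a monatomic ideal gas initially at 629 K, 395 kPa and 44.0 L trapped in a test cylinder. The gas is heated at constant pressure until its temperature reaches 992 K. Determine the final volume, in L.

Isobaric: P stays 395 kPa; V/T = const ⇒ T₂ = 992 K, V₂ = 69.4 L.

69.4 L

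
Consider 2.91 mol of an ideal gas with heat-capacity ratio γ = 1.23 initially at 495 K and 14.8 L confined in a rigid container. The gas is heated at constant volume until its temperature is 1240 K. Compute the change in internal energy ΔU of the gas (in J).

78400 J

P₁ = nRT₁/V₁ = 2.91×8.314×495/14.8 = 809 kPa.
Isochoric: V stays 14.8 L; P/T = const ⇒ T₂ = 1240 K, P₂ = 2030 kPa.
For an ideal gas ΔU = nCvΔT with Cv = R/(γ−1) = 36.1 J/(mol·K).
ΔU = 2.91×36.1×(1240−495) = 78400 J.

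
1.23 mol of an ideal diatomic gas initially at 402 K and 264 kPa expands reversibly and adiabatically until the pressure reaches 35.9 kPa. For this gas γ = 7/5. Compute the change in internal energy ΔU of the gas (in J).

-4470 J

V₁ = nRT₁/P₁ = 1.23×8.314×402/264 = 15.6 L.
Adiabatic: T₂/T₁ = (P₂/P₁)^((γ−1)/γ) ⇒ T₂ = 402×(0.136)^0.286 = 227 K; V₂ = 64.8 L.
For an ideal gas ΔU = nCvΔT with Cv = (5/2)R = 20.8 J/(mol·K).
ΔU = 1.23×20.8×(227−402) = -4470 J.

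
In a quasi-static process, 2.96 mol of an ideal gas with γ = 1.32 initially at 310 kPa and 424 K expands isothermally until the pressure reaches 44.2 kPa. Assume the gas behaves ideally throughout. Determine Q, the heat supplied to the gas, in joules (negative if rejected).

V₁ = nRT₁/P₁ = 2.96×8.314×424/310 = 33.7 L.
Isothermal: T stays 424 K; PV = const ⇒ V₂ = 236 L, P₂ = 44.2 kPa.
ΔU = 0 (ideal gas, T constant).
W = nRT ln(V₂/V₁) = 2.96×8.314×424×ln(7.01) = 20300 J.
Q = ΔU + W = 20300 J.

20300 J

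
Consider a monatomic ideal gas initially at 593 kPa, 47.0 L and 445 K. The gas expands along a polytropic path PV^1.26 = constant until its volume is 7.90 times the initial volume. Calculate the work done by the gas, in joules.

n = P₁V₁/(RT₁) = 593×47.0/(8.314×445) = 7.53 mol.
Polytropic n=1.26: T₂ = T₁(V₁/V₂)^(n−1) = 445×(0.127)^0.26 = 260 K; P₂ = P₁(V₁/V₂)^n = 43.9 kPa.
W = (P₁V₁−P₂V₂)/(n−1) = (593×47.0−43.9×371)/0.26 = 44600 J.

44600 J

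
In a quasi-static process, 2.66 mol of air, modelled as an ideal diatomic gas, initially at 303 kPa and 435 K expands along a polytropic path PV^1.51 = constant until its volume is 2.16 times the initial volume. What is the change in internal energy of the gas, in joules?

V₁ = nRT₁/P₁ = 2.66×8.314×435/303 = 31.7 L.
Polytropic n=1.51: T₂ = T₁(V₁/V₂)^(n−1) = 435×(0.463)^0.51 = 294 K; P₂ = P₁(V₁/V₂)^n = 94.7 kPa.
For an ideal gas ΔU = nCvΔT with Cv = (5/2)R = 20.8 J/(mol·K).
ΔU = 2.66×20.8×(294−435) = -7810 J.

-7810 J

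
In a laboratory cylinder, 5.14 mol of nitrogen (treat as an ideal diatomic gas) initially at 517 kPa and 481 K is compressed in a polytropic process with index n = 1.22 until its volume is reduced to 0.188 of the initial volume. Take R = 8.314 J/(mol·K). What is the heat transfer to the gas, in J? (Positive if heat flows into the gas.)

V₁ = nRT₁/P₁ = 5.14×8.314×481/517 = 39.8 L.
Polytropic n=1.22: T₂ = T₁(V₁/V₂)^(n−1) = 481×(5.32)^0.22 = 695 K; P₂ = P₁(V₁/V₂)^n = 3970 kPa.
W = (P₁V₁−P₂V₂)/(n−1) = (517×39.8−3970×7.47)/0.22 = -41500 J.
ΔU = nCvΔT = 5.14×20.8×(695−481) = 22800 J.
Q = ΔU + W = -18700 J.

-18700 J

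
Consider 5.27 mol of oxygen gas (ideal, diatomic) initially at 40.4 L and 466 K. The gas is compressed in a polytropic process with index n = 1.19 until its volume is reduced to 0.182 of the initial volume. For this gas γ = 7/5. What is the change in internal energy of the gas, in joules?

P₁ = nRT₁/V₁ = 5.27×8.314×466/40.4 = 505 kPa.
Polytropic n=1.19: T₂ = T₁(V₁/V₂)^(n−1) = 466×(5.49)^0.19 = 644 K; P₂ = P₁(V₁/V₂)^n = 3840 kPa.
For an ideal gas ΔU = nCvΔT with Cv = (5/2)R = 20.8 J/(mol·K).
ΔU = 5.27×20.8×(644−466) = 19500 J.

19500 J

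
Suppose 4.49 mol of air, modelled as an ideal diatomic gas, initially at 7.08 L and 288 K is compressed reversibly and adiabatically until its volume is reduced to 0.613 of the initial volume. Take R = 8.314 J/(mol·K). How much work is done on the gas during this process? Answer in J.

P₁ = nRT₁/V₁ = 4.49×8.314×288/7.08 = 1520 kPa.
Adiabatic: TV^(γ−1) = const ⇒ T₂ = 288×(1.63)^0.400 = 350 K; PV^γ = const ⇒ P₂ = 3010 kPa.
ΔU = nCvΔT = 4.49×20.8×(350−288) = 5810 J.
Q = 0 for an adiabatic process, so W = −ΔU = -5810 J.
Work done on the gas = −W_by = 5810 J.

5810 J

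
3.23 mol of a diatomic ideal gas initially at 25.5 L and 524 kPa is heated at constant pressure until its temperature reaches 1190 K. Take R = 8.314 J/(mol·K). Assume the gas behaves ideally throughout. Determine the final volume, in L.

T₁ = P₁V₁/(nR) = 524×25.5/(3.23×8.314) = 498 K.
Isobaric: P stays 524 kPa; V/T = const ⇒ T₂ = 1190 K, V₂ = 61.0 L.

61.0 L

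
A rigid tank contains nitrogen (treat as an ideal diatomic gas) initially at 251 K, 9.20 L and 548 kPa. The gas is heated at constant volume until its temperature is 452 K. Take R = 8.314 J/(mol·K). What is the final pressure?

Isochoric: V stays 9.20 L; P/T = const ⇒ T₂ = 452 K, P₂ = 987 kPa.

987 kPa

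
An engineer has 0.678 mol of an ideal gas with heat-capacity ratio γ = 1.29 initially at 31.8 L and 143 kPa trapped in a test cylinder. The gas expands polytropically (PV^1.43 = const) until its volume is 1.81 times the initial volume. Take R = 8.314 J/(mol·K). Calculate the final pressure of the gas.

61.2 kPa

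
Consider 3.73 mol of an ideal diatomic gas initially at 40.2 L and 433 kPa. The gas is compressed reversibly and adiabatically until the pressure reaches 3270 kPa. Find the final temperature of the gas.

1000 K

T₁ = P₁V₁/(nR) = 433×40.2/(3.73×8.314) = 561 K.
Adiabatic: T₂/T₁ = (P₂/P₁)^((γ−1)/γ) ⇒ T₂ = 561×(7.55)^0.286 = 1000 K; V₂ = 9.49 L.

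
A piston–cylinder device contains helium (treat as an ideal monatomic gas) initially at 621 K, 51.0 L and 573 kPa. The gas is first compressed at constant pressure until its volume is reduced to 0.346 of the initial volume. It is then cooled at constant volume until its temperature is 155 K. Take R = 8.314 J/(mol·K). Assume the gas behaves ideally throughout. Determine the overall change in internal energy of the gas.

-32900 J

n = P₁V₁/(RT₁) = 573×51.0/(8.314×621) = 5.66 mol.
Step 1 — Isobaric: P stays 573 kPa; V/T = const ⇒ T₂ = 215 K, V₂ = 17.6 L.
W = PΔV = 573×(17.6−51.0) kPa·L = -19100 J.
ΔU = nCvΔT = 5.66×12.5×(215−621) = -28700 J.
Q = ΔU + W = nCpΔT = -47800 J.
State after step 1: P = 573 kPa, V = 17.6 L, T = 215 K.
Step 2 — Isochoric: V stays 17.6 L; P/T = const ⇒ T₂ = 155 K, P₂ = 413 kPa.
W = 0 (no volume change).
ΔU = nCvΔT = 5.66×12.5×(155−215) = -4230 J.
Q = ΔU = -4230 J.
Net over both steps: W = -19100 J, Q = -52000 J, ΔU = -32900 J.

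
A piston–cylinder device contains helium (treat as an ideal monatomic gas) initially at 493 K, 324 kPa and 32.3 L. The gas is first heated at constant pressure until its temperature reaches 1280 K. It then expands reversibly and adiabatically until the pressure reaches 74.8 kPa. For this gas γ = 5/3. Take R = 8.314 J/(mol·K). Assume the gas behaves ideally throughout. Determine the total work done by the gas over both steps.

n = P₁V₁/(RT₁) = 324×32.3/(8.314×493) = 2.55 mol.
Step 1 — Isobaric: P stays 324 kPa; V/T = const ⇒ T₂ = 1280 K, V₂ = 83.9 L.
W = PΔV = 324×(83.9−32.3) kPa·L = 16700 J.
ΔU = nCvΔT = 2.55×12.5×(1280−493) = 25100 J.
Q = ΔU + W = nCpΔT = 41800 J.
State after step 1: P = 324 kPa, V = 83.9 L, T = 1280 K.
Step 2 — Adiabatic: T₂/T₁ = (P₂/P₁)^((γ−1)/γ) ⇒ T₂ = 1280×(0.231)^0.400 = 712 K; V₂ = 202 L.
ΔU = nCvΔT = 2.55×12.5×(712−1280) = -18100 J.
Q = 0 for an adiabatic process, so W = −ΔU = 18100 J.
Net over both steps: W = 34800 J, Q = 41800 J, ΔU = 6980 J.

34800 J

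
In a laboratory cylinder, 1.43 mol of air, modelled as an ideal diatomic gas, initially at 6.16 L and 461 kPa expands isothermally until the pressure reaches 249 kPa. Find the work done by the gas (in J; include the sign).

T₁ = P₁V₁/(nR) = 461×6.16/(1.43×8.314) = 239 K.
Isothermal: T stays 239 K; PV = const ⇒ V₂ = 11.4 L, P₂ = 249 kPa.
W = nRT ln(V₂/V₁) = 1.43×8.314×239×ln(1.85) = 1750 J.

1750 J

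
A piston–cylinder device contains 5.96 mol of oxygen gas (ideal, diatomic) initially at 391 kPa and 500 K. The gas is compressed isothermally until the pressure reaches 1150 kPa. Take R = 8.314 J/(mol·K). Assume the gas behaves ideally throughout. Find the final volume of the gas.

V₁ = nRT₁/P₁ = 5.96×8.314×500/391 = 63.4 L.
Isothermal: T stays 500 K; PV = const ⇒ V₂ = 21.5 L, P₂ = 1150 kPa.

21.5 L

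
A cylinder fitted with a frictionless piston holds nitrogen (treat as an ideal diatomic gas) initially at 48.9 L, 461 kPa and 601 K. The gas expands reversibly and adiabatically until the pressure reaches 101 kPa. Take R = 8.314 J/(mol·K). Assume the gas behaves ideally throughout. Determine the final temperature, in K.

389 K

Adiabatic: T₂/T₁ = (P₂/P₁)^((γ−1)/γ) ⇒ T₂ = 601×(0.219)^0.286 = 389 K; V₂ = 145 L.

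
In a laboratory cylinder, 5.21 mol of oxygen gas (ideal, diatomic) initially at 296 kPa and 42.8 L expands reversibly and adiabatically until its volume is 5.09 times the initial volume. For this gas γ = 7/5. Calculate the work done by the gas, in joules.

T₁ = P₁V₁/(nR) = 296×42.8/(5.21×8.314) = 292 K.
Adiabatic: TV^(γ−1) = const ⇒ T₂ = 292×(0.196)^0.400 = 153 K; PV^γ = const ⇒ P₂ = 30.3 kPa.
ΔU = nCvΔT = 5.21×20.8×(153−292) = -15200 J.
Q = 0 for an adiabatic process, so W = −ΔU = 15200 J.

15200 J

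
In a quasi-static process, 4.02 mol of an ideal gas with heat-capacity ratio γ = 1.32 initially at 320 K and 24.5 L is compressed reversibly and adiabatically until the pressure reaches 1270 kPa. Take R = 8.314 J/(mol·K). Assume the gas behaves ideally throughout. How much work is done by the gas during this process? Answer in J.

-9880 J

P₁ = nRT₁/V₁ = 4.02×8.314×320/24.5 = 437 kPa.
Adiabatic: T₂/T₁ = (P₂/P₁)^((γ−1)/γ) ⇒ T₂ = 320×(2.91)^0.242 = 415 K; V₂ = 10.9 L.
ΔU = nCvΔT = 4.02×26.0×(415−320) = 9880 J.
Q = 0 for an adiabatic process, so W = −ΔU = -9880 J.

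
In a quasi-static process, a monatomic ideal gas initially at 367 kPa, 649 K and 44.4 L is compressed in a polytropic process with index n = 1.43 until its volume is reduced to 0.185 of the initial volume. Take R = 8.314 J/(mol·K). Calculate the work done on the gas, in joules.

40400 J

n = P₁V₁/(RT₁) = 367×44.4/(8.314×649) = 3.02 mol.
Polytropic n=1.43: T₂ = T₁(V₁/V₂)^(n−1) = 649×(5.41)^0.43 = 1340 K; P₂ = P₁(V₁/V₂)^n = 4100 kPa.
W = (P₁V₁−P₂V₂)/(n−1) = (367×44.4−4100×8.21)/0.43 = -40400 J.
Work done on the gas = −W_by = 40400 J.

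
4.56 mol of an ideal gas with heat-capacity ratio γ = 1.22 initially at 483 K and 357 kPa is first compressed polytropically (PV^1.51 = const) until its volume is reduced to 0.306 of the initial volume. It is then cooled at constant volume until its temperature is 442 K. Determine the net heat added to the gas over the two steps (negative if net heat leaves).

V₁ = nRT₁/P₁ = 4.56×8.314×483/357 = 51.3 L.
Step 1 — Polytropic n=1.51: T₂ = T₁(V₁/V₂)^(n−1) = 483×(3.27)^0.51 = 884 K; P₂ = P₁(V₁/V₂)^n = 2130 kPa.
W = (P₁V₁−P₂V₂)/(n−1) = (357×51.3−2130×15.7)/0.51 = -29800 J.
ΔU = nCvΔT = 4.56×37.8×(884−483) = 69000 J.
Q = ΔU + W = 39200 J.
State after step 1: P = 2130 kPa, V = 15.7 L, T = 884 K.
Step 2 — Isochoric: V stays 15.7 L; P/T = const ⇒ T₂ = 442 K, P₂ = 1070 kPa.
W = 0 (no volume change).
ΔU = nCvΔT = 4.56×37.8×(442−884) = -76100 J.
Q = ΔU = -76100 J.
Net over both steps: W = -29800 J, Q = -36800 J, ΔU = -7070 J.

-36800 J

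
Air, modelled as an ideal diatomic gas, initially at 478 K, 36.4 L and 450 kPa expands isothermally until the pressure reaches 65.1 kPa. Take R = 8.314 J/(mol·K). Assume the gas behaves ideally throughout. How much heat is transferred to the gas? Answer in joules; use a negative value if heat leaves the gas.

n = P₁V₁/(RT₁) = 450×36.4/(8.314×478) = 4.12 mol.
Isothermal: T stays 478 K; PV = const ⇒ V₂ = 252 L, P₂ = 65.1 kPa.
ΔU = 0 (ideal gas, T constant).
W = nRT ln(V₂/V₁) = 4.12×8.314×478×ln(6.91) = 31700 J.
Q = ΔU + W = 31700 J.

31700 J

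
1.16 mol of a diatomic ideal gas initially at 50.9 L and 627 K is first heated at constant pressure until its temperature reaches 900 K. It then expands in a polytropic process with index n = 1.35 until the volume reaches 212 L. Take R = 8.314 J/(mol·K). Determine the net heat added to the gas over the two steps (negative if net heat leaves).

P₁ = nRT₁/V₁ = 1.16×8.314×627/50.9 = 119 kPa.
Step 1 — Isobaric: P stays 119 kPa; V/T = const ⇒ T₂ = 900 K, V₂ = 73.1 L.
W = PΔV = 119×(73.1−50.9) kPa·L = 2630 J.
ΔU = nCvΔT = 1.16×20.8×(900−627) = 6580 J.
Q = ΔU + W = nCpΔT = 9220 J.
State after step 1: P = 119 kPa, V = 73.1 L, T = 900 K.
Step 2 — Polytropic n=1.35: T₂ = T₁(V₁/V₂)^(n−1) = 900×(0.345)^0.35 = 620 K; P₂ = P₁(V₁/V₂)^n = 28.2 kPa.
W = (P₁V₁−P₂V₂)/(n−1) = (119×73.1−28.2×212)/0.35 = 7720 J.
ΔU = nCvΔT = 1.16×20.8×(620−900) = -6750 J.
Q = ΔU + W = 965 J.
Net over both steps: W = 10400 J, Q = 10200 J, ΔU = -171 J.

10200 J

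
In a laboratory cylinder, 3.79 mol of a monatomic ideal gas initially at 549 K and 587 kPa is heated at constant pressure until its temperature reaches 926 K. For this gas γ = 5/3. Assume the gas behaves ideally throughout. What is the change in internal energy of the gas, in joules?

V₁ = nRT₁/P₁ = 3.79×8.314×549/587 = 29.5 L.
Isobaric: P stays 587 kPa; V/T = const ⇒ T₂ = 926 K, V₂ = 49.7 L.
For an ideal gas ΔU = nCvΔT with Cv = (3/2)R = 12.5 J/(mol·K).
ΔU = 3.79×12.5×(926−549) = 17800 J.

17800 J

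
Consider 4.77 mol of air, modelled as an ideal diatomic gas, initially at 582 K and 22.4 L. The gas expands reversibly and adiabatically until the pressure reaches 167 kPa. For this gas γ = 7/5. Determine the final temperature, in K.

346 K

P₁ = nRT₁/V₁ = 4.77×8.314×582/22.4 = 1030 kPa.
Adiabatic: T₂/T₁ = (P₂/P₁)^((γ−1)/γ) ⇒ T₂ = 582×(0.162)^0.286 = 346 K; V₂ = 82.2 L.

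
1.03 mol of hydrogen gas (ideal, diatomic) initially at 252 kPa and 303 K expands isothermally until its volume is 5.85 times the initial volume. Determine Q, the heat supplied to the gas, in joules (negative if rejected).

V₁ = nRT₁/P₁ = 1.03×8.314×303/252 = 10.3 L.
Isothermal: T stays 303 K; PV = const ⇒ V₂ = 60.2 L, P₂ = 43.1 kPa.
ΔU = 0 (ideal gas, T constant).
W = nRT ln(V₂/V₁) = 1.03×8.314×303×ln(5.85) = 4580 J.
Q = ΔU + W = 4580 J.

4580 J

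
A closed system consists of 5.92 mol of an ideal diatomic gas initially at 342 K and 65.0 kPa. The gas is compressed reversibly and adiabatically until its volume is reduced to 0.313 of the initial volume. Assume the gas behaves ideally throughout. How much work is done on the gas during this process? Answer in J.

V₁ = nRT₁/P₁ = 5.92×8.314×342/65.0 = 259 L.
Adiabatic: TV^(γ−1) = const ⇒ T₂ = 342×(3.19)^0.400 = 544 K; PV^γ = const ⇒ P₂ = 330 kPa.
ΔU = nCvΔT = 5.92×20.8×(544−342) = 24900 J.
Q = 0 for an adiabatic process, so W = −ΔU = -24900 J.
Work done on the gas = −W_by = 24900 J.

24900 J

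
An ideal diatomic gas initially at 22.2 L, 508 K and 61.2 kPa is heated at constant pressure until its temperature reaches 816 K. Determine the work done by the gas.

824 J

n = P₁V₁/(RT₁) = 61.2×22.2/(8.314×508) = 0.322 mol.
Isobaric: P stays 61.2 kPa; V/T = const ⇒ T₂ = 816 K, V₂ = 35.7 L.
W = PΔV = 61.2×(35.7−22.2) kPa·L = 824 J.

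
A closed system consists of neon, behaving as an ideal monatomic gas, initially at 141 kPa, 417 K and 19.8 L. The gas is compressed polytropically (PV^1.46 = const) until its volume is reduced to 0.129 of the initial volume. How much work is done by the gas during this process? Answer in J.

n = P₁V₁/(RT₁) = 141×19.8/(8.314×417) = 0.805 mol.
Polytropic n=1.46: T₂ = T₁(V₁/V₂)^(n−1) = 417×(7.75)^0.46 = 1070 K; P₂ = P₁(V₁/V₂)^n = 2800 kPa.
W = (P₁V₁−P₂V₂)/(n−1) = (141×19.8−2800×2.55)/0.46 = -9500 J.

-9500 J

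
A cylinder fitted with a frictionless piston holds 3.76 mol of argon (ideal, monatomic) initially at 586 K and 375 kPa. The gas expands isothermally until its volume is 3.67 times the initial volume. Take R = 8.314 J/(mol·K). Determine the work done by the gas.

23800 J

V₁ = nRT₁/P₁ = 3.76×8.314×586/375 = 48.8 L.
Isothermal: T stays 586 K; PV = const ⇒ V₂ = 179 L, P₂ = 102 kPa.
W = nRT ln(V₂/V₁) = 3.76×8.314×586×ln(3.67) = 23800 J.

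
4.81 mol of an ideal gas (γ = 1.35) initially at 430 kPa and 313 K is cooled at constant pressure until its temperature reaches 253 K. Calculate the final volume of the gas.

23.5 L

V₁ = nRT₁/P₁ = 4.81×8.314×313/430 = 29.1 L.
Isobaric: P stays 430 kPa; V/T = const ⇒ T₂ = 253 K, V₂ = 23.5 L.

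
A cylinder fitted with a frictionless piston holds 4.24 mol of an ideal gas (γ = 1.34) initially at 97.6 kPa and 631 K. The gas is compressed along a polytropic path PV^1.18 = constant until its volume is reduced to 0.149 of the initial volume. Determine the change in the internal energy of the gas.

V₁ = nRT₁/P₁ = 4.24×8.314×631/97.6 = 228 L.
Polytropic n=1.18: T₂ = T₁(V₁/V₂)^(n−1) = 631×(6.71)^0.18 = 889 K; P₂ = P₁(V₁/V₂)^n = 923 kPa.
For an ideal gas ΔU = nCvΔT with Cv = R/(γ−1) = 24.5 J/(mol·K).
ΔU = 4.24×24.5×(889−631) = 26700 J.

26700 J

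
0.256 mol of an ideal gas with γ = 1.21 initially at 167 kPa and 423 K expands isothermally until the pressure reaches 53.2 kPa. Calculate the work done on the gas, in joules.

-1030 J

V₁ = nRT₁/P₁ = 0.256×8.314×423/167 = 5.39 L.
Isothermal: T stays 423 K; PV = const ⇒ V₂ = 16.9 L, P₂ = 53.2 kPa.
W = nRT ln(V₂/V₁) = 0.256×8.314×423×ln(3.14) = 1030 J.
Work done on the gas = −W_by = -1030 J.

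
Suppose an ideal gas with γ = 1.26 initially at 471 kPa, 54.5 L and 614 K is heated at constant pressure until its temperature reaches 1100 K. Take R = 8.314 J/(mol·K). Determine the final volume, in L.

97.6 L

Isobaric: P stays 471 kPa; V/T = const ⇒ T₂ = 1100 K, V₂ = 97.6 L.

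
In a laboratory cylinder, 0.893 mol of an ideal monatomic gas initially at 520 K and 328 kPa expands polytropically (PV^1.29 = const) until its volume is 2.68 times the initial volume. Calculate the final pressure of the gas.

92.0 kPa

V₁ = nRT₁/P₁ = 0.893×8.314×520/328 = 11.8 L.
Polytropic n=1.29: T₂ = T₁(V₁/V₂)^(n−1) = 520×(0.373)^0.29 = 391 K; P₂ = P₁(V₁/V₂)^n = 92.0 kPa.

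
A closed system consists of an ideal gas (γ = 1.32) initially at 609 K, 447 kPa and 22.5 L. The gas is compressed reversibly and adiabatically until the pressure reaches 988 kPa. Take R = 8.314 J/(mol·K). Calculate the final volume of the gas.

Adiabatic: T₂/T₁ = (P₂/P₁)^((γ−1)/γ) ⇒ T₂ = 609×(2.21)^0.242 = 738 K; V₂ = 12.3 L.

12.3 L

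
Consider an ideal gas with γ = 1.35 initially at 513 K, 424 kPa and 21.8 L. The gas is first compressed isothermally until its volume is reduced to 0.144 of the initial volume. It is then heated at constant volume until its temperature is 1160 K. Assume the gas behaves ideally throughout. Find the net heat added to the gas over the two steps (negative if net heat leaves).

15400 J

n = P₁V₁/(RT₁) = 424×21.8/(8.314×513) = 2.17 mol.
Step 1 — Isothermal: T stays 513 K; PV = const ⇒ V₂ = 3.14 L, P₂ = 2940 kPa.
ΔU = 0 (ideal gas, T constant).
W = nRT ln(V₂/V₁) = 2.17×8.314×513×ln(0.144) = -17900 J.
Q = ΔU + W = -17900 J.
State after step 1: P = 2940 kPa, V = 3.14 L, T = 513 K.
Step 2 — Isochoric: V stays 3.14 L; P/T = const ⇒ T₂ = 1160 K, P₂ = 6660 kPa.
W = 0 (no volume change).
ΔU = nCvΔT = 2.17×23.8×(1160−513) = 33300 J.
Q = ΔU = 33300 J.
Net over both steps: W = -17900 J, Q = 15400 J, ΔU = 33300 J.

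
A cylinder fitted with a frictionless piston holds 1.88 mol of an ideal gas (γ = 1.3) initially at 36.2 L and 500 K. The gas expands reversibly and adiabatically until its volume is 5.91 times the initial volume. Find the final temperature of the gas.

P₁ = nRT₁/V₁ = 1.88×8.314×500/36.2 = 216 kPa.
Adiabatic: TV^(γ−1) = const ⇒ T₂ = 500×(0.169)^0.300 = 293 K; PV^γ = const ⇒ P₂ = 21.4 kPa.

293 K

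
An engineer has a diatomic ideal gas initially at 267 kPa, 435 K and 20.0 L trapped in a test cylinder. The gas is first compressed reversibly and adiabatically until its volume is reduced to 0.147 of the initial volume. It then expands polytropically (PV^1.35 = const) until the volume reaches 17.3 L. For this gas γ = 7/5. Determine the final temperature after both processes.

504 K

n = P₁V₁/(RT₁) = 267×20.0/(8.314×435) = 1.48 mol.
Step 1 — Adiabatic: TV^(γ−1) = const ⇒ T₂ = 435×(6.80)^0.400 = 937 K; PV^γ = const ⇒ P₂ = 3910 kPa.
ΔU = nCvΔT = 1.48×20.8×(937−435) = 15400 J.
Q = 0 for an adiabatic process, so W = −ΔU = -15400 J.
State after step 1: P = 3910 kPa, V = 2.94 L, T = 937 K.
Step 2 — Polytropic n=1.35: T₂ = T₁(V₁/V₂)^(n−1) = 937×(0.170)^0.35 = 504 K; P₂ = P₁(V₁/V₂)^n = 357 kPa.
W = (P₁V₁−P₂V₂)/(n−1) = (3910×2.94−357×17.3)/0.35 = 15200 J.
ΔU = nCvΔT = 1.48×20.8×(504−937) = -13300 J.
Q = ΔU + W = 1900 J.
Net over both steps: W = -210 J, Q = 1900 J, ΔU = 2110 J.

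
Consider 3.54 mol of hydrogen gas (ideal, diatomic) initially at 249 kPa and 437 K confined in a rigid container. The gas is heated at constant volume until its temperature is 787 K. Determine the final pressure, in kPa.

448 kPa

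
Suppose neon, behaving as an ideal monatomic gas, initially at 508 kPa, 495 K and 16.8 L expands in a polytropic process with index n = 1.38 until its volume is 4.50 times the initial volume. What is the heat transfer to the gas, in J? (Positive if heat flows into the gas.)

n = P₁V₁/(RT₁) = 508×16.8/(8.314×495) = 2.07 mol.
Polytropic n=1.38: T₂ = T₁(V₁/V₂)^(n−1) = 495×(0.222)^0.38 = 280 K; P₂ = P₁(V₁/V₂)^n = 63.7 kPa.
W = (P₁V₁−P₂V₂)/(n−1) = (508×16.8−63.7×75.6)/0.38 = 9780 J.
ΔU = nCvΔT = 2.07×12.5×(280−495) = -5570 J.
Q = ΔU + W = 4200 J.

4200 J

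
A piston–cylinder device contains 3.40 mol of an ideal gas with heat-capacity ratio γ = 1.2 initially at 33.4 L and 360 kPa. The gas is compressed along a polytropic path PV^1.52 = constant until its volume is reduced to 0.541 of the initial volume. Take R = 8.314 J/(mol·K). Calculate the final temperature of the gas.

585 K

T₁ = P₁V₁/(nR) = 360×33.4/(3.40×8.314) = 425 K.
Polytropic n=1.52: T₂ = T₁(V₁/V₂)^(n−1) = 425×(1.85)^0.52 = 585 K; P₂ = P₁(V₁/V₂)^n = 916 kPa.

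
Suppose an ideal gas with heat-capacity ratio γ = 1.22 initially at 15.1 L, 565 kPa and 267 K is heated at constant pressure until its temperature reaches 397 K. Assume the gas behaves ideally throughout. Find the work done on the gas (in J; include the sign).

-4150 J

n = P₁V₁/(RT₁) = 565×15.1/(8.314×267) = 3.84 mol.
Isobaric: P stays 565 kPa; V/T = const ⇒ T₂ = 397 K, V₂ = 22.5 L.
W = PΔV = 565×(22.5−15.1) kPa·L = 4150 J.
Work done on the gas = −W_by = -4150 J.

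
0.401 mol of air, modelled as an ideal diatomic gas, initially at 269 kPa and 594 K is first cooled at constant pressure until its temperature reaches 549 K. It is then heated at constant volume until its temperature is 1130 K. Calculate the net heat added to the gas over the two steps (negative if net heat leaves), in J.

V₁ = nRT₁/P₁ = 0.401×8.314×594/269 = 7.36 L.
Step 1 — Isobaric: P stays 269 kPa; V/T = const ⇒ T₂ = 549 K, V₂ = 6.80 L.
W = PΔV = 269×(6.80−7.36) kPa·L = -150 J.
ΔU = nCvΔT = 0.401×20.8×(549−594) = -375 J.
Q = ΔU + W = nCpΔT = -525 J.
State after step 1: P = 269 kPa, V = 6.80 L, T = 549 K.
Step 2 — Isochoric: V stays 6.80 L; P/T = const ⇒ T₂ = 1130 K, P₂ = 554 kPa.
W = 0 (no volume change).
ΔU = nCvΔT = 0.401×20.8×(1130−549) = 4840 J.
Q = ΔU = 4840 J.
Net over both steps: W = -150 J, Q = 4320 J, ΔU = 4470 J.

4320 J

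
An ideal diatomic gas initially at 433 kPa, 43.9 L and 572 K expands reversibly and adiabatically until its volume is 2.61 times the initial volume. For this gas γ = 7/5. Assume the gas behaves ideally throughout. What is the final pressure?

Adiabatic: TV^(γ−1) = const ⇒ T₂ = 572×(0.383)^0.400 = 390 K; PV^γ = const ⇒ P₂ = 113 kPa.

113 kPa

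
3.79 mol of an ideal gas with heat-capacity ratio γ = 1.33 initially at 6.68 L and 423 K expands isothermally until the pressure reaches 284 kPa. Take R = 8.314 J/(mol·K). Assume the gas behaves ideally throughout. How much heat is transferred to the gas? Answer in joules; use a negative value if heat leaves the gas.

26000 J

P₁ = nRT₁/V₁ = 3.79×8.314×423/6.68 = 2000 kPa.
Isothermal: T stays 423 K; PV = const ⇒ V₂ = 46.9 L, P₂ = 284 kPa.
ΔU = 0 (ideal gas, T constant).
W = nRT ln(V₂/V₁) = 3.79×8.314×423×ln(7.03) = 26000 J.
Q = ΔU + W = 26000 J.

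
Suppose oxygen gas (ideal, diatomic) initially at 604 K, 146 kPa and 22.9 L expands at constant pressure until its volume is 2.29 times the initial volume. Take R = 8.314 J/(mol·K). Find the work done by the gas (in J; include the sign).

4310 J

n = P₁V₁/(RT₁) = 146×22.9/(8.314×604) = 0.666 mol.
Isobaric: P stays 146 kPa; V/T = const ⇒ T₂ = 1380 K, V₂ = 52.4 L.
W = PΔV = 146×(52.4−22.9) kPa·L = 4310 J.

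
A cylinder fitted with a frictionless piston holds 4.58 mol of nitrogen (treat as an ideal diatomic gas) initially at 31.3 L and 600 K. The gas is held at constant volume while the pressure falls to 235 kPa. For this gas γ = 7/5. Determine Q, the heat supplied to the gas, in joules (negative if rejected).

P₁ = nRT₁/V₁ = 4.58×8.314×600/31.3 = 730 kPa.
Isochoric: V stays 31.3 L; P/T = const ⇒ T₂ = 193 K, P₂ = 235 kPa.
W = 0 (no volume change).
ΔU = nCvΔT = 4.58×20.8×(193−600) = -38700 J.
Q = ΔU = -38700 J.

-38700 J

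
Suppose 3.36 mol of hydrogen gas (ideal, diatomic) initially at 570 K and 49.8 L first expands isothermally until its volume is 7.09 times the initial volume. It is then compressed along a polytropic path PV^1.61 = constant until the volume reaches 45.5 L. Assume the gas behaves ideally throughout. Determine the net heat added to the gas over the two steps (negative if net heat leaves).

P₁ = nRT₁/V₁ = 3.36×8.314×570/49.8 = 320 kPa.
Step 1 — Isothermal: T stays 570 K; PV = const ⇒ V₂ = 353 L, P₂ = 45.1 kPa.
ΔU = 0 (ideal gas, T constant).
W = nRT ln(V₂/V₁) = 3.36×8.314×570×ln(7.09) = 31200 J.
Q = ΔU + W = 31200 J.
State after step 1: P = 45.1 kPa, V = 353 L, T = 570 K.
Step 2 — Polytropic n=1.61: T₂ = T₁(V₁/V₂)^(n−1) = 570×(7.76)^0.61 = 1990 K; P₂ = P₁(V₁/V₂)^n = 1220 kPa.
W = (P₁V₁−P₂V₂)/(n−1) = (45.1×353−1220×45.5)/0.61 = -65000 J.
ΔU = nCvΔT = 3.36×20.8×(1990−570) = 99100 J.
Q = ΔU + W = 34100 J.
Net over both steps: W = -33800 J, Q = 65300 J, ΔU = 99100 J.

65300 J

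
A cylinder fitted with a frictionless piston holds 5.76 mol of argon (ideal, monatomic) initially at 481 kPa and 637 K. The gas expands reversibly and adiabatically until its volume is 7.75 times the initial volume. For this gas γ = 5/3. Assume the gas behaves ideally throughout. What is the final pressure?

15.8 kPa

V₁ = nRT₁/P₁ = 5.76×8.314×637/481 = 63.4 L.
Adiabatic: TV^(γ−1) = const ⇒ T₂ = 637×(0.129)^0.667 = 163 K; PV^γ = const ⇒ P₂ = 15.8 kPa.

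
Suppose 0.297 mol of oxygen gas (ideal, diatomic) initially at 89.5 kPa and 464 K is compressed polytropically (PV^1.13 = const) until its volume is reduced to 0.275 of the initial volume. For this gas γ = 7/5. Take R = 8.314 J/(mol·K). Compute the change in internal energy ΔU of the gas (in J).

V₁ = nRT₁/P₁ = 0.297×8.314×464/89.5 = 12.8 L.
Polytropic n=1.13: T₂ = T₁(V₁/V₂)^(n−1) = 464×(3.64)^0.13 = 549 K; P₂ = P₁(V₁/V₂)^n = 385 kPa.
For an ideal gas ΔU = nCvΔT with Cv = (5/2)R = 20.8 J/(mol·K).
ΔU = 0.297×20.8×(549−464) = 523 J.

523 J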